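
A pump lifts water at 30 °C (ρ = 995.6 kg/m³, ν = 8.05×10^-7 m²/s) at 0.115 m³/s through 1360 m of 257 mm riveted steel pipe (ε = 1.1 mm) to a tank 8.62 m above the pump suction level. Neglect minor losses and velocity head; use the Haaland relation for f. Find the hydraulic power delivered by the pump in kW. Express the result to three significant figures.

V = 4Q/(πD²) = 2.217 m/s; Re = 7.08×10^5; ε/D = 0.00428; f = 0.02918
h_f = f(L/D)V²/2g = 38.68 m
Total head H = z + h_f = 8.62 + 38.68 = 47.30 m
P_hyd = ρgQH = 995.6·9.81·0.115·47.30 = 53.13 kW

P_hyd ≈ 53.1 kW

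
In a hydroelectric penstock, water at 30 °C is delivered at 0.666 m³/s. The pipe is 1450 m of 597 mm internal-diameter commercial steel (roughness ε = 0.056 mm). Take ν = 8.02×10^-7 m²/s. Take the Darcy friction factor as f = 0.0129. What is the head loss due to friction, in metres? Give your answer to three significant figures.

V = 4Q/(πD²) = 4·0.666/(π·0.597²) = 2.379 m/s
h_f = f(L/D)V²/(2g) = 0.01290·(1450/0.597)·2.379²/(2·9.81) = 9.040 m

h_f ≈ 9.04 m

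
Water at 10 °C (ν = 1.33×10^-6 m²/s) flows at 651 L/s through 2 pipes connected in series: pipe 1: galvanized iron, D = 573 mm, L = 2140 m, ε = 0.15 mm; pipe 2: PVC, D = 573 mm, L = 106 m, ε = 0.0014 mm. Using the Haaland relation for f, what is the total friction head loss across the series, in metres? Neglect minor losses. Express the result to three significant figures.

H ≈ 19.1 m

Pipe 1: V = 2.525 m/s, Re = 1.09×10^6, ε/D = 2.62×10^-4, f = 0.01519, h_1 = f(L/D)V²/2g = 18.43 m
Pipe 2: V = 2.525 m/s, Re = 1.09×10^6, ε/D = 2.44×10^-6, f = 0.01147, h_2 = f(L/D)V²/2g = 0.6890 m
Series → Q common, losses add: H = Σh = 19.12 m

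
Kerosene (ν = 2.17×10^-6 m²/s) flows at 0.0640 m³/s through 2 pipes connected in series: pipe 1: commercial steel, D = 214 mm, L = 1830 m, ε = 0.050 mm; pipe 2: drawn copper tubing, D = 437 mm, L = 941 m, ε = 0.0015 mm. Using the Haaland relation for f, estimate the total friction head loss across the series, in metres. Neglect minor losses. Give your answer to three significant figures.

H ≈ 24.4 m

Pipe 1: V = 1.779 m/s, Re = 1.75×10^5, ε/D = 2.34×10^-4, f = 0.01738, h_1 = f(L/D)V²/2g = 23.99 m
Pipe 2: V = 0.4267 m/s, Re = 8.59×10^4, ε/D = 3.43×10^-6, f = 0.01841, h_2 = f(L/D)V²/2g = 0.3679 m
Series → Q common, losses add: H = Σh = 24.35 m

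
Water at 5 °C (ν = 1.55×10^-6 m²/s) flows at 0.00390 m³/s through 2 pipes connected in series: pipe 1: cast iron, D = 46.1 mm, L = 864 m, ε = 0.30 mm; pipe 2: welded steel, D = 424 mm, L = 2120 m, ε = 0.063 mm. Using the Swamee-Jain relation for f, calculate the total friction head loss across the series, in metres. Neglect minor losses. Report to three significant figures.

H ≈ 179 m

Pipe 1: V = 2.337 m/s, Re = 6.95×10^4, ε/D = 0.00651, f = 0.03438, h_1 = f(L/D)V²/2g = 179.3 m
Pipe 2: V = 0.02762 m/s, Re = 7560, ε/D = 1.49×10^-4, f = 0.03374, h_2 = f(L/D)V²/2g = 0.006559 m
Series → Q common, losses add: H = Σh = 179.3 m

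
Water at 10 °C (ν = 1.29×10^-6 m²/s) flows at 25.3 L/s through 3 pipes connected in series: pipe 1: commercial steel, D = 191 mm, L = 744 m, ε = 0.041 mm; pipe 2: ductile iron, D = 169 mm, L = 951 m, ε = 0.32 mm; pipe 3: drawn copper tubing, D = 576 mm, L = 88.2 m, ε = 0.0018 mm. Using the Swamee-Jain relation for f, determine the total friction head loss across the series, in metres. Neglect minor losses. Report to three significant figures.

Pipe 1: V = 0.8830 m/s, Re = 1.31×10^5, ε/D = 2.15×10^-4, f = 0.01829, h_1 = f(L/D)V²/2g = 2.831 m
Pipe 2: V = 1.128 m/s, Re = 1.48×10^5, ε/D = 0.00189, f = 0.02450, h_2 = f(L/D)V²/2g = 8.940 m
Pipe 3: V = 0.09709 m/s, Re = 4.34×10^4, ε/D = 3.12×10^-6, f = 0.02146, h_3 = f(L/D)V²/2g = 0.001579 m
Series → Q common, losses add: H = Σh = 11.77 m

H ≈ 11.8 m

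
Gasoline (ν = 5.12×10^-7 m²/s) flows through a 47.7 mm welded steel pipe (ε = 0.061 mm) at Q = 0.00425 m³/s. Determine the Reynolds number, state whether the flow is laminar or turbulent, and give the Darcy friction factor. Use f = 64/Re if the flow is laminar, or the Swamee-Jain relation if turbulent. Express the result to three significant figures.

Re ≈ 2.22×10^5; turbulent; f ≈ 0.0221

V = 4Q/(πD²) = 2.378 m/s
Re = VD/ν = 2.378·0.0477/5.12×10^-7 = 2.22×10^5
Re > 4000 → turbulent; ε/D = 0.00128
Swamee-Jain: f = 0.02212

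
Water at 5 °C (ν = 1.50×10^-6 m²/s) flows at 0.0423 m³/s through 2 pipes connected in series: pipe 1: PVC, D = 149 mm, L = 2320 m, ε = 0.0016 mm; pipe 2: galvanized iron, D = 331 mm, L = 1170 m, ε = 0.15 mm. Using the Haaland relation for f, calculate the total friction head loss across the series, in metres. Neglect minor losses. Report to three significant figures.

Pipe 1: V = 2.426 m/s, Re = 2.41×10^5, ε/D = 1.07×10^-5, f = 0.01502, h_1 = f(L/D)V²/2g = 70.17 m
Pipe 2: V = 0.4916 m/s, Re = 1.08×10^5, ε/D = 4.53×10^-4, f = 0.01966, h_2 = f(L/D)V²/2g = 0.8559 m
Series → Q common, losses add: H = Σh = 71.03 m

H ≈ 71.0 m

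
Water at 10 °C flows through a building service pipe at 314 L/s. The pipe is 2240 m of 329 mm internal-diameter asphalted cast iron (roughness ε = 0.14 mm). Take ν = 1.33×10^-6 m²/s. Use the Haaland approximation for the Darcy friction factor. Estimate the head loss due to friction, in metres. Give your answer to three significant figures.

h_f ≈ 79.0 m

V = 4Q/(πD²) = 4·0.314/(π·0.329²) = 3.694 m/s
Re = VD/ν = 3.694·0.329/1.33×10^-6 = 9.14×10^5 → turbulent
ε/D = 0.14/329 = 4.26×10^-4
Haaland: f = 0.01668
h_f = f(L/D)V²/(2g) = 0.01668·(2240/0.329)·3.694²/(2·9.81) = 78.97 m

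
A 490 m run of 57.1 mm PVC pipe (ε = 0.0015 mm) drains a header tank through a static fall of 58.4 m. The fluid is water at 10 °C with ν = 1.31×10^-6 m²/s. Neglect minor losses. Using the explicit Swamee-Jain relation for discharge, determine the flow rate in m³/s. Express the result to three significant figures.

Q ≈ 0.00708 m³/s

Swamee-Jain (Type II): Q = -0.965·√(gD⁵h_f/L)·ln[ε/(3.7D) + √(3.17ν²L/(gD³h_f))]
√(gD⁵h_f/L) = √(9.81·0.0571⁵·58.4/490) = 8.424×10^-4
ε/(3.7D) = 7.10×10^-6; √(3.17ν²L/(gD³h_f)) = 1.58×10^-4
Q = -0.965·8.424×10^-4·ln(1.652×10^-4) = 0.007079 m³/s
Check: V = 2.76 m/s, Re = 1.21×10^5, f = 0.01736, h_f = 58.0 m ≈ 58.4 m ✓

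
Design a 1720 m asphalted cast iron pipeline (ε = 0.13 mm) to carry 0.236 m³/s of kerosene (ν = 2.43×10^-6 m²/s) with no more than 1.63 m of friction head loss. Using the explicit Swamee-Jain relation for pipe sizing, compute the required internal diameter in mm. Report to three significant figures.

Swamee-Jain (Type III): D = 0.66·[ε^1.25·(LQ²/(gh_f))^4.75 + ν·Q^9.4·(L/(gh_f))^5.2]^0.04
LQ²/(gh_f) = 5.991; L/(gh_f) = 107.6
Term 1 = ε^1.25·(…)^4.75 = 0.0685; Term 2 = ν·Q^9.4·(…)^5.2 = 0.114
D = 0.66·(0.0685 + 0.114)^0.04 = 0.6165 m = 617 mm
Check: V = 0.790 m/s, Re = 2.01×10^5, f = 0.01720, h_f = 1.53 m ≈ 1.63 m ✓

D ≈ 617 mm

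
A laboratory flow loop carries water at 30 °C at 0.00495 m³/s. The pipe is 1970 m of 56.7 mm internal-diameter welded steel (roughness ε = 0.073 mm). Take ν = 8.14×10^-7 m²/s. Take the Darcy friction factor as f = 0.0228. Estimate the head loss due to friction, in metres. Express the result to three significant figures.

V = 4Q/(πD²) = 4·0.00495/(π·0.0567²) = 1.960 m/s
h_f = f(L/D)V²/(2g) = 0.02280·(1970/0.0567)·1.960²/(2·9.81) = 155.2 m

h_f ≈ 155 m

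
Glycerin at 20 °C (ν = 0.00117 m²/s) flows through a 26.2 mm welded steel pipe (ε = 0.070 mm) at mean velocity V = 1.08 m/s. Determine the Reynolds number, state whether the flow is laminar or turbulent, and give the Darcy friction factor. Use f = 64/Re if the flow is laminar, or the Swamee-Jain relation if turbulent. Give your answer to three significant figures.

Re ≈ 24.2; laminar; f = 64/Re ≈ 2.65

Re = VD/ν = 1.080·0.0262/0.00117 = 24.2
Re < 2300 → laminar → f = 64/Re = 2.646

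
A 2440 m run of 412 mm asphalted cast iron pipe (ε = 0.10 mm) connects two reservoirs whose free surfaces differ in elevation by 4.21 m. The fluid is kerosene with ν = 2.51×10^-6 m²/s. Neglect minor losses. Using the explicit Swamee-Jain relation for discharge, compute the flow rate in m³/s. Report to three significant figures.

Swamee-Jain (Type II): Q = -0.965·√(gD⁵h_f/L)·ln[ε/(3.7D) + √(3.17ν²L/(gD³h_f))]
√(gD⁵h_f/L) = √(9.81·0.412⁵·4.21/2440) = 0.01418
ε/(3.7D) = 6.56×10^-5; √(3.17ν²L/(gD³h_f)) = 1.30×10^-4
Q = -0.965·0.01418·ln(1.955×10^-4) = 0.1168 m³/s
Check: V = 0.876 m/s, Re = 1.44×10^5, f = 0.01820, h_f = 4.22 m ≈ 4.21 m ✓

Q ≈ 0.117 m³/s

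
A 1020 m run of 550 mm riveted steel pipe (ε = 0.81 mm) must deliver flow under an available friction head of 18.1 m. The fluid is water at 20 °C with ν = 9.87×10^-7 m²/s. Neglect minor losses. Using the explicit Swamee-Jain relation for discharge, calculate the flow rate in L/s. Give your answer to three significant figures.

Q ≈ 705 L/s

Swamee-Jain (Type II): Q = -0.965·√(gD⁵h_f/L)·ln[ε/(3.7D) + √(3.17ν²L/(gD³h_f))]
√(gD⁵h_f/L) = √(9.81·0.550⁵·18.1/1020) = 0.09360
ε/(3.7D) = 3.98×10^-4; √(3.17ν²L/(gD³h_f)) = 1.03×10^-5
Q = -0.965·0.09360·ln(4.084×10^-4) = 0.7048 m³/s
Check: V = 2.97 m/s, Re = 1.65×10^6, f = 0.02182, h_f = 18.2 m ≈ 18.1 m ✓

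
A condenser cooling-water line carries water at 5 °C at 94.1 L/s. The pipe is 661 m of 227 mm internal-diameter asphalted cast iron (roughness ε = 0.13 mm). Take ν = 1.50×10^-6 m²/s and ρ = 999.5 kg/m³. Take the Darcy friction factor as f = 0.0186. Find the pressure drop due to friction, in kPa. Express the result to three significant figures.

V = 4Q/(πD²) = 4·0.0941/(π·0.227²) = 2.325 m/s
h_f = f(L/D)V²/(2g) = 0.01860·(661/0.227)·2.325²/(2·9.81) = 14.92 m
Δp = ρg·h_f = 999.5·9.81·14.92 = 146.3 kPa

Δp ≈ 146 kPa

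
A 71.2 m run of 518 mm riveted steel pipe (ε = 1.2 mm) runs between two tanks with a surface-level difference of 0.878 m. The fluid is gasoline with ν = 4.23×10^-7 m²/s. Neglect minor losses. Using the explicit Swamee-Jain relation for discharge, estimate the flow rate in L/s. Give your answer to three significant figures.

Swamee-Jain (Type II): Q = -0.965·√(gD⁵h_f/L)·ln[ε/(3.7D) + √(3.17ν²L/(gD³h_f))]
√(gD⁵h_f/L) = √(9.81·0.518⁵·0.878/71.2) = 0.06717
ε/(3.7D) = 6.26×10^-4; √(3.17ν²L/(gD³h_f)) = 5.81×10^-6
Q = -0.965·0.06717·ln(6.319×10^-4) = 0.4775 m³/s
Check: V = 2.27 m/s, Re = 2.77×10^6, f = 0.02446, h_f = 0.880 m ≈ 0.878 m ✓

Q ≈ 477 L/s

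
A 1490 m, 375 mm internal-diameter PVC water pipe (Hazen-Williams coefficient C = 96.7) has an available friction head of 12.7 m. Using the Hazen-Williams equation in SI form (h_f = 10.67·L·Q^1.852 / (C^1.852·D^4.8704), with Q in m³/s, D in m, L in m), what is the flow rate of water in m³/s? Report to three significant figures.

Rearranging: Q = [h_f·C^1.852·D^4.8704 / (10.67·L)]^(1/1.852)
Q = [12.7·96.7^1.852·0.375^4.8704 / (10.67·1490)]^0.540 = 0.1558 m³/s

Q ≈ 0.156 m³/s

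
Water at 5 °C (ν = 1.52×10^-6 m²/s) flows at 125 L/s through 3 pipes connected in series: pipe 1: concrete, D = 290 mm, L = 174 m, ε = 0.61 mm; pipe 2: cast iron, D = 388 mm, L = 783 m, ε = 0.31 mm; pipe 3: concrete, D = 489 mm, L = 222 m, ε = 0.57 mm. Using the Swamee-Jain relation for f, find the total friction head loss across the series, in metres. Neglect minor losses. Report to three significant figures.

H ≈ 5.19 m

Pipe 1: V = 1.892 m/s, Re = 3.61×10^5, ε/D = 0.00210, f = 0.02436, h_1 = f(L/D)V²/2g = 2.668 m
Pipe 2: V = 1.057 m/s, Re = 2.70×10^5, ε/D = 7.99×10^-4, f = 0.01998, h_2 = f(L/D)V²/2g = 2.297 m
Pipe 3: V = 0.6656 m/s, Re = 2.14×10^5, ε/D = 0.00117, f = 0.02174, h_3 = f(L/D)V²/2g = 0.2229 m
Series → Q common, losses add: H = Σh = 5.188 m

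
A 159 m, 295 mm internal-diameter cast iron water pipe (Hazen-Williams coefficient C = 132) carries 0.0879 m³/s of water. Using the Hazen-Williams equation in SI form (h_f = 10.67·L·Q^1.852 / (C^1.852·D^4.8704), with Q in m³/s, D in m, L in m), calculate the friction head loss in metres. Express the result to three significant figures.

h_f = 10.67·159·0.0879^1.852 / (132^1.852·0.295^4.8704) = 0.8486 m

h_f ≈ 0.849 m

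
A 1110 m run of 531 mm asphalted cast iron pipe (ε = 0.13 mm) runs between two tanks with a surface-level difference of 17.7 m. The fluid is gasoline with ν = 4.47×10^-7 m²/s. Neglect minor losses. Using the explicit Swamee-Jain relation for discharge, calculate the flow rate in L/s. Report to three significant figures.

Swamee-Jain (Type II): Q = -0.965·√(gD⁵h_f/L)·ln[ε/(3.7D) + √(3.17ν²L/(gD³h_f))]
√(gD⁵h_f/L) = √(9.81·0.531⁵·17.7/1110) = 0.08126
ε/(3.7D) = 6.62×10^-5; √(3.17ν²L/(gD³h_f)) = 5.20×10^-6
Q = -0.965·0.08126·ln(7.137×10^-5) = 0.7487 m³/s
Check: V = 3.38 m/s, Re = 4.02×10^6, f = 0.01460, h_f = 17.8 m ≈ 17.7 m ✓

Q ≈ 749 L/s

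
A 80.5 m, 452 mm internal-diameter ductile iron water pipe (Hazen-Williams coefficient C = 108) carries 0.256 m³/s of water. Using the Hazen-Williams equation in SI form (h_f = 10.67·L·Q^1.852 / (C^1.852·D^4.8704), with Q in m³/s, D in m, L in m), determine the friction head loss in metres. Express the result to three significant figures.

h_f ≈ 0.565 m

h_f = 10.67·80.5·0.256^1.852 / (108^1.852·0.452^4.8704) = 0.5646 m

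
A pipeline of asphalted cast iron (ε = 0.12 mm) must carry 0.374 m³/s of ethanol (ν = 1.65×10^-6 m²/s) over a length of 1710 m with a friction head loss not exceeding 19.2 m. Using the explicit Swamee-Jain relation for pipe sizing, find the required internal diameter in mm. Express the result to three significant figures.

Swamee-Jain (Type III): D = 0.66·[ε^1.25·(LQ²/(gh_f))^4.75 + ν·Q^9.4·(L/(gh_f))^5.2]^0.04
LQ²/(gh_f) = 1.270; L/(gh_f) = 9.079
Term 1 = ε^1.25·(…)^4.75 = 3.91×10^-5; Term 2 = ν·Q^9.4·(…)^5.2 = 1.53×10^-5
D = 0.66·(3.91×10^-5 + 1.53×10^-5)^0.04 = 0.4456 m = 446 mm
Check: V = 2.40 m/s, Re = 6.48×10^5, f = 0.01584, h_f = 17.8 m ≈ 19.2 m ✓

D ≈ 446 mm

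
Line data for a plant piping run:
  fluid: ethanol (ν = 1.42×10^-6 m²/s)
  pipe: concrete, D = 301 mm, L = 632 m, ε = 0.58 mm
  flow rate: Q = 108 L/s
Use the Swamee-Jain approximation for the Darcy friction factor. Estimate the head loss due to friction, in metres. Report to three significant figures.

V = 4Q/(πD²) = 4·0.108/(π·0.301²) = 1.518 m/s
Re = VD/ν = 1.518·0.301/1.42×10^-6 = 3.22×10^5 → turbulent
ε/D = 0.58/301 = 0.00193
Swamee-Jain: f = 0.02391
h_f = f(L/D)V²/(2g) = 0.02391·(632/0.301)·1.518²/(2·9.81) = 5.895 m

h_f ≈ 5.89 m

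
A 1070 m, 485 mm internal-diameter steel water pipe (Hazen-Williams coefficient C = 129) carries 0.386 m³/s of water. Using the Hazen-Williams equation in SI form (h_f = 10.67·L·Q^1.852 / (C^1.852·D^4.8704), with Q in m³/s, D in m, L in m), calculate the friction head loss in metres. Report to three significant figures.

h_f ≈ 8.20 m

h_f = 10.67·1070·0.386^1.852 / (129^1.852·0.485^4.8704) = 8.197 m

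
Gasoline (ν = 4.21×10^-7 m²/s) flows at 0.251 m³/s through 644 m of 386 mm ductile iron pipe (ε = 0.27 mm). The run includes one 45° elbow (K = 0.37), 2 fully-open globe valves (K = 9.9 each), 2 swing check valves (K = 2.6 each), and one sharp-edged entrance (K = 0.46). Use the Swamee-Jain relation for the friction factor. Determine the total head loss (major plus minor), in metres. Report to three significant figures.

V = 4Q/(πD²) = 2.145 m/s; V²/2g = 0.2345 m
Re = 1.97×10^6, ε/D = 6.99×10^-4 → f = 0.01830 (Swamee-Jain)
Major: h_f = f(L/D)·V²/2g = 0.01830·1668·0.2345 = 7.161 m
Minor: ΣK = 25.8; h_m = ΣK·V²/2g = 6.057 m
Total H_L = 7.161 + 6.057 = 13.22 m

H_L ≈ 13.2 m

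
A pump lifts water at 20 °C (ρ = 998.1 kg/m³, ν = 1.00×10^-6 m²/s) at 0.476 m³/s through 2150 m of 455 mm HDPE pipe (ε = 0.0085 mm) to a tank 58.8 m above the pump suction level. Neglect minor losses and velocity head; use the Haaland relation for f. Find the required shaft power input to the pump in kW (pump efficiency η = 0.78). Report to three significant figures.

P_shaft ≈ 493 kW

V = 4Q/(πD²) = 2.927 m/s; Re = 1.33×10^6; ε/D = 1.87×10^-5; f = 0.01147
h_f = f(L/D)V²/2g = 23.68 m
Total head H = z + h_f = 58.8 + 23.68 = 82.48 m
P_hyd = ρgQH = 998.1·9.81·0.476·82.48 = 384.4 kW
P_shaft = P_hyd/η = 384.4/0.78 = 492.8 kW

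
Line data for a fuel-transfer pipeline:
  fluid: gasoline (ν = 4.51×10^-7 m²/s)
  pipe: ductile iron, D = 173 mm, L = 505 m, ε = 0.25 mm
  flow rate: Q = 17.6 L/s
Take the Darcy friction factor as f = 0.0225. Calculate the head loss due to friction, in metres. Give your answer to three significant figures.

V = 4Q/(πD²) = 4·0.0176/(π·0.173²) = 0.7487 m/s
h_f = f(L/D)V²/(2g) = 0.02250·(505/0.173)·0.7487²/(2·9.81) = 1.877 m

h_f ≈ 1.88 m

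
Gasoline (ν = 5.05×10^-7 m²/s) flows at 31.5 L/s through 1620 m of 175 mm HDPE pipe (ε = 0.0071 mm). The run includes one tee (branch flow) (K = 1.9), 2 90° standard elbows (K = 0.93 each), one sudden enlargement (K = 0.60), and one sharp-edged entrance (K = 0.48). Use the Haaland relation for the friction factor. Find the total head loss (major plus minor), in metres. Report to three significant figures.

H_L ≈ 11.6 m

V = 4Q/(πD²) = 1.310 m/s; V²/2g = 0.08742 m
Re = 4.54×10^5, ε/D = 4.06×10^-5 → f = 0.01375 (Haaland)
Major: h_f = f(L/D)·V²/2g = 0.01375·9257·0.08742 = 11.13 m
Minor: ΣK = 4.84; h_m = ΣK·V²/2g = 0.4231 m
Total H_L = 11.13 + 0.4231 = 11.55 m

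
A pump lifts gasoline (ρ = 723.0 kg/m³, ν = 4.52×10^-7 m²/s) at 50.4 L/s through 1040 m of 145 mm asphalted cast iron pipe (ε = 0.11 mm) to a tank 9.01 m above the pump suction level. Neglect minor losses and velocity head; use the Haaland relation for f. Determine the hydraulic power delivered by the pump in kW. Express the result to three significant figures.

V = 4Q/(πD²) = 3.052 m/s; Re = 9.79×10^5; ε/D = 7.59×10^-4; f = 0.01875
h_f = f(L/D)V²/2g = 63.84 m
Total head H = z + h_f = 9.01 + 63.84 = 72.85 m
P_hyd = ρgQH = 723.0·9.81·0.0504·72.85 = 26.04 kW

P_hyd ≈ 26.0 kW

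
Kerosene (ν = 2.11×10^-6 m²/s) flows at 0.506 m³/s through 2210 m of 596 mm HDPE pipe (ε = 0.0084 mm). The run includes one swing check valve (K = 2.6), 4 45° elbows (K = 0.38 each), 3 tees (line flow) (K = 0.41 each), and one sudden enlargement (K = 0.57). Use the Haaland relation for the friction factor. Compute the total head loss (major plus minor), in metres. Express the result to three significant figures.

H_L ≈ 9.18 m

V = 4Q/(πD²) = 1.814 m/s; V²/2g = 0.1677 m
Re = 5.12×10^5, ε/D = 1.41×10^-5 → f = 0.01317 (Haaland)
Major: h_f = f(L/D)·V²/2g = 0.01317·3708·0.1677 = 8.189 m
Minor: ΣK = 5.92; h_m = ΣK·V²/2g = 0.9926 m
Total H_L = 8.189 + 0.9926 = 9.182 m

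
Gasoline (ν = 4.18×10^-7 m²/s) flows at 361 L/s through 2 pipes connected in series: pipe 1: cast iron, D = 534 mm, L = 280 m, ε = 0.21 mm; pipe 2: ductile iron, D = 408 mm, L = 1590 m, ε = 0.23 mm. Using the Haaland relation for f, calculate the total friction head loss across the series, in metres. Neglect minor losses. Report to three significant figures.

H ≈ 27.4 m

Pipe 1: V = 1.612 m/s, Re = 2.06×10^6, ε/D = 3.93×10^-4, f = 0.01613, h_1 = f(L/D)V²/2g = 1.120 m
Pipe 2: V = 2.761 m/s, Re = 2.70×10^6, ε/D = 5.64×10^-4, f = 0.01735, h_2 = f(L/D)V²/2g = 26.27 m
Series → Q common, losses add: H = Σh = 27.39 m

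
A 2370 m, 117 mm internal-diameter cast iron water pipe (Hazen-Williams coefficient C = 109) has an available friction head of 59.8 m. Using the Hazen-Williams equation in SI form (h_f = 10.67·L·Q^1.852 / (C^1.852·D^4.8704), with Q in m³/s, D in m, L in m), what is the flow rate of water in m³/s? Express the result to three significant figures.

Q ≈ 0.0148 m³/s

Rearranging: Q = [h_f·C^1.852·D^4.8704 / (10.67·L)]^(1/1.852)
Q = [59.8·109^1.852·0.117^4.8704 / (10.67·2370)]^0.540 = 0.01475 m³/s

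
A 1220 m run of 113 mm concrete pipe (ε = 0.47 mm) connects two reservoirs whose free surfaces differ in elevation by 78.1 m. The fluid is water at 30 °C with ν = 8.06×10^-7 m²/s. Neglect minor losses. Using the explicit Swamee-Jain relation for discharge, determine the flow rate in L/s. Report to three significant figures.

Swamee-Jain (Type II): Q = -0.965·√(gD⁵h_f/L)·ln[ε/(3.7D) + √(3.17ν²L/(gD³h_f))]
√(gD⁵h_f/L) = √(9.81·0.113⁵·78.1/1220) = 0.003402
ε/(3.7D) = 0.00112; √(3.17ν²L/(gD³h_f)) = 4.77×10^-5
Q = -0.965·0.003402·ln(0.001172) = 0.02215 m³/s
Check: V = 2.21 m/s, Re = 3.10×10^5, f = 0.02923, h_f = 78.5 m ≈ 78.1 m ✓

Q ≈ 22.2 L/s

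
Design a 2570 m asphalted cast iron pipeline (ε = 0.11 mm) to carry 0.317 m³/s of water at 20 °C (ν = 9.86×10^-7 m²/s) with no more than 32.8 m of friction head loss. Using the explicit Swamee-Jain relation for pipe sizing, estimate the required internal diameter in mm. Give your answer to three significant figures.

Swamee-Jain (Type III): D = 0.66·[ε^1.25·(LQ²/(gh_f))^4.75 + ν·Q^9.4·(L/(gh_f))^5.2]^0.04
LQ²/(gh_f) = 0.8026; L/(gh_f) = 7.987
Term 1 = ε^1.25·(…)^4.75 = 3.96×10^-6; Term 2 = ν·Q^9.4·(…)^5.2 = 9.91×10^-7
D = 0.66·(3.96×10^-6 + 9.91×10^-7)^0.04 = 0.4049 m = 405 mm
Check: V = 2.46 m/s, Re = 1.01×10^6, f = 0.01549, h_f = 30.4 m ≈ 32.8 m ✓

D ≈ 405 mm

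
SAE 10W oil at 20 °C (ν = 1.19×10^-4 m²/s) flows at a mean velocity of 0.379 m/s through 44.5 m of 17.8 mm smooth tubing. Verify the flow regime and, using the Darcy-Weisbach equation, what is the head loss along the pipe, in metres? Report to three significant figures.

h_f ≈ 20.7 m

Re = VD/ν = 0.379·0.01780/1.19×10^-4 = 56.7 → laminar (Re < 2300)
f = 64/Re = 1.129
h_f = f(L/D)V²/(2g) = 1.129·(44.5/0.01780)·0.379²/(2·9.81) = 20.66 m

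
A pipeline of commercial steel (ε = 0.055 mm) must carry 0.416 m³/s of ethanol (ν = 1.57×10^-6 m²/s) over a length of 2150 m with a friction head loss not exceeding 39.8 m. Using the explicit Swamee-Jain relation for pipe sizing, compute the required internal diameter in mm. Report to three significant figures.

D ≈ 410 mm

Swamee-Jain (Type III): D = 0.66·[ε^1.25·(LQ²/(gh_f))^4.75 + ν·Q^9.4·(L/(gh_f))^5.2]^0.04
LQ²/(gh_f) = 0.9530; L/(gh_f) = 5.507
Term 1 = ε^1.25·(…)^4.75 = 3.77×10^-6; Term 2 = ν·Q^9.4·(…)^5.2 = 2.94×10^-6
D = 0.66·(3.77×10^-6 + 2.94×10^-6)^0.04 = 0.4098 m = 410 mm
Check: V = 3.15 m/s, Re = 8.23×10^5, f = 0.01419, h_f = 37.7 m ≈ 39.8 m ✓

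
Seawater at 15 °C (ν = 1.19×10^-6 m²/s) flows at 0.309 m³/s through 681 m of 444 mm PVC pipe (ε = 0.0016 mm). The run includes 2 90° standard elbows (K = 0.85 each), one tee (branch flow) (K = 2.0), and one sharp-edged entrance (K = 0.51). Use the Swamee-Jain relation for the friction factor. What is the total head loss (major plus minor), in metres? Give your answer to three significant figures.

H_L ≈ 4.68 m

V = 4Q/(πD²) = 1.996 m/s; V²/2g = 0.2030 m
Re = 7.45×10^5, ε/D = 3.60×10^-6 → f = 0.01228 (Swamee-Jain)
Major: h_f = f(L/D)·V²/2g = 0.01228·1534·0.2030 = 3.824 m
Minor: ΣK = 4.21; h_m = ΣK·V²/2g = 0.8547 m
Total H_L = 3.824 + 0.8547 = 4.678 m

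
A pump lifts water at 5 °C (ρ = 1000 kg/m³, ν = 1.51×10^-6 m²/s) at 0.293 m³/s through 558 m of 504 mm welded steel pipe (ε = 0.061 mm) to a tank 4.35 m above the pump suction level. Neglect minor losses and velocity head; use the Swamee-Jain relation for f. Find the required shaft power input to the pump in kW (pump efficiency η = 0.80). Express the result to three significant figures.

V = 4Q/(πD²) = 1.469 m/s; Re = 4.90×10^5; ε/D = 1.21×10^-4; f = 0.01474
h_f = f(L/D)V²/2g = 1.794 m
Total head H = z + h_f = 4.35 + 1.794 = 6.144 m
P_hyd = ρgQH = 1000·9.81·0.293·6.144 = 17.66 kW
P_shaft = P_hyd/η = 17.66/0.80 = 22.07 kW

P_shaft ≈ 22.1 kW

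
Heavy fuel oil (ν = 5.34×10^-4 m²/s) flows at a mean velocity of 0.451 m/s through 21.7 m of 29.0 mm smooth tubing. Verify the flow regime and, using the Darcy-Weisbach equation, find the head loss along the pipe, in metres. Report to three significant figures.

Re = VD/ν = 0.451·0.02900/5.34×10^-4 = 24.5 → laminar (Re < 2300)
f = 64/Re = 2.613
h_f = f(L/D)V²/(2g) = 2.613·(21.7/0.02900)·0.451²/(2·9.81) = 20.27 m

h_f ≈ 20.3 m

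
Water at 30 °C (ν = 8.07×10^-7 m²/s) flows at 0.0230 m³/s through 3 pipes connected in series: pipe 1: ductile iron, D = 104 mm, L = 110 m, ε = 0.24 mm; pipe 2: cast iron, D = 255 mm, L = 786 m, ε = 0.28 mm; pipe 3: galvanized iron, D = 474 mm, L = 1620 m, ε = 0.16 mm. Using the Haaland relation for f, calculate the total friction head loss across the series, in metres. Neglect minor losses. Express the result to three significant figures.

H ≈ 10.6 m

Pipe 1: V = 2.708 m/s, Re = 3.49×10^5, ε/D = 0.00231, f = 0.02480, h_1 = f(L/D)V²/2g = 9.802 m
Pipe 2: V = 0.4504 m/s, Re = 1.42×10^5, ε/D = 0.00110, f = 0.02172, h_2 = f(L/D)V²/2g = 0.6920 m
Pipe 3: V = 0.1303 m/s, Re = 7.66×10^4, ε/D = 3.38×10^-4, f = 0.02018, h_3 = f(L/D)V²/2g = 0.05973 m
Series → Q common, losses add: H = Σh = 10.55 m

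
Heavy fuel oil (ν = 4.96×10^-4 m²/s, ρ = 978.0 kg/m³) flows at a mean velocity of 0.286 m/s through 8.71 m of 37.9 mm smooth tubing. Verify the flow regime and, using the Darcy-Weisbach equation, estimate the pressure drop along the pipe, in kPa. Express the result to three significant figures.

Δp ≈ 26.9 kPa

Re = VD/ν = 0.286·0.03790/4.96×10^-4 = 21.9 → laminar (Re < 2300)
f = 64/Re = 2.929
h_f = f(L/D)V²/(2g) = 2.929·(8.71/0.03790)·0.286²/(2·9.81) = 2.806 m
Δp = ρg·h_f = 978.0·9.81·2.806 = 26.92 kPa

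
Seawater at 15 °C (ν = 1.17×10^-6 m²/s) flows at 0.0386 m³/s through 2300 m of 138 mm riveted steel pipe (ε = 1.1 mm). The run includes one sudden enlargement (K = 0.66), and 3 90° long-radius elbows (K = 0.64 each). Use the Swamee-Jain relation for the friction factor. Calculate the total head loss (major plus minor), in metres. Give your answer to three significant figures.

H_L ≈ 202 m

V = 4Q/(πD²) = 2.581 m/s; V²/2g = 0.3395 m
Re = 3.04×10^5, ε/D = 0.00797 → f = 0.03551 (Swamee-Jain)
Major: h_f = f(L/D)·V²/2g = 0.03551·16667·0.3395 = 200.9 m
Minor: ΣK = 2.58; h_m = ΣK·V²/2g = 0.8758 m
Total H_L = 200.9 + 0.8758 = 201.8 m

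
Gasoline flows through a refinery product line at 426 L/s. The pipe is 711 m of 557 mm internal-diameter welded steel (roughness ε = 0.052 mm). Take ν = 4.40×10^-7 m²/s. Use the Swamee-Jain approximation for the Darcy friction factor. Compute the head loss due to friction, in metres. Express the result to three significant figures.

V = 4Q/(πD²) = 4·0.426/(π·0.557²) = 1.748 m/s
Re = VD/ν = 1.748·0.557/4.40×10^-7 = 2.21×10^6 → turbulent
ε/D = 0.052/557 = 9.34×10^-5
Swamee-Jain: f = 0.01269
h_f = f(L/D)V²/(2g) = 0.01269·(711/0.557)·1.748²/(2·9.81) = 2.523 m

h_f ≈ 2.52 m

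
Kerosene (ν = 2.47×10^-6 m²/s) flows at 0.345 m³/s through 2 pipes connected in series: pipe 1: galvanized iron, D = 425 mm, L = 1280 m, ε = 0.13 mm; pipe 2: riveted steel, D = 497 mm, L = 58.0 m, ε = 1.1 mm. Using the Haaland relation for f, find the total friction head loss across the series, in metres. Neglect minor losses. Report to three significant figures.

Pipe 1: V = 2.432 m/s, Re = 4.18×10^5, ε/D = 3.06×10^-4, f = 0.01640, h_1 = f(L/D)V²/2g = 14.89 m
Pipe 2: V = 1.778 m/s, Re = 3.58×10^5, ε/D = 0.00221, f = 0.02453, h_2 = f(L/D)V²/2g = 0.4614 m
Series → Q common, losses add: H = Σh = 15.35 m

H ≈ 15.3 m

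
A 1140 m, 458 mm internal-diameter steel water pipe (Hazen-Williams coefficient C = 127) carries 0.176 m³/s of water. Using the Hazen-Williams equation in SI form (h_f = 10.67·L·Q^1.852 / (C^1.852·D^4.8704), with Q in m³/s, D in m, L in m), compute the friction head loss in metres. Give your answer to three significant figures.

h_f = 10.67·1140·0.176^1.852 / (127^1.852·0.458^4.8704) = 2.775 m

h_f ≈ 2.77 m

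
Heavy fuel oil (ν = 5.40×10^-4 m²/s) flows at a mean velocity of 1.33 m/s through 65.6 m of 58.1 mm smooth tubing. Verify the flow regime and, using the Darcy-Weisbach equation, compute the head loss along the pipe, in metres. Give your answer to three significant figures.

Re = VD/ν = 1.33·0.05810/5.40×10^-4 = 143 → laminar (Re < 2300)
f = 64/Re = 0.4472
h_f = f(L/D)V²/(2g) = 0.4472·(65.6/0.05810)·1.33²/(2·9.81) = 45.53 m

h_f ≈ 45.5 m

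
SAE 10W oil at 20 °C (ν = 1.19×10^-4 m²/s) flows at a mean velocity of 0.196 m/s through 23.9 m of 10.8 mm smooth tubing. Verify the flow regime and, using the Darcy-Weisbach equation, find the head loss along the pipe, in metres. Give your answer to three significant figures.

h_f ≈ 15.6 m

Re = VD/ν = 0.196·0.01080/1.19×10^-4 = 17.8 → laminar (Re < 2300)
f = 64/Re = 3.598
h_f = f(L/D)V²/(2g) = 3.598·(23.9/0.01080)·0.196²/(2·9.81) = 15.59 m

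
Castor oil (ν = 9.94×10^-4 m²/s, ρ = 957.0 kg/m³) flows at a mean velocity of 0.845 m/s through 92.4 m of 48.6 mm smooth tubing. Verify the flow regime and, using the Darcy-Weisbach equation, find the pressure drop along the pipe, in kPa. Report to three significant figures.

Δp ≈ 1010 kPa

Re = VD/ν = 0.845·0.04860/9.94×10^-4 = 41.3 → laminar (Re < 2300)
f = 64/Re = 1.549
h_f = f(L/D)V²/(2g) = 1.549·(92.4/0.04860)·0.845²/(2·9.81) = 107.2 m
Δp = ρg·h_f = 957.0·9.81·107.2 = 1006 kPa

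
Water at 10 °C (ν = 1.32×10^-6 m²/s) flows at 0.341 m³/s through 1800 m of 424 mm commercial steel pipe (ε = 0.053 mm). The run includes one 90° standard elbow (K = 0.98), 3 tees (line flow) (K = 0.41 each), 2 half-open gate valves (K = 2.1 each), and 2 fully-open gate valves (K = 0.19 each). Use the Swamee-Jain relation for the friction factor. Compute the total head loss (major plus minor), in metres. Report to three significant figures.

V = 4Q/(πD²) = 2.415 m/s; V²/2g = 0.2973 m
Re = 7.76×10^5, ε/D = 1.25×10^-4 → f = 0.01414 (Swamee-Jain)
Major: h_f = f(L/D)·V²/2g = 0.01414·4245·0.2973 = 17.85 m
Minor: ΣK = 6.79; h_m = ΣK·V²/2g = 2.019 m
Total H_L = 17.85 + 2.019 = 19.87 m

H_L ≈ 19.9 m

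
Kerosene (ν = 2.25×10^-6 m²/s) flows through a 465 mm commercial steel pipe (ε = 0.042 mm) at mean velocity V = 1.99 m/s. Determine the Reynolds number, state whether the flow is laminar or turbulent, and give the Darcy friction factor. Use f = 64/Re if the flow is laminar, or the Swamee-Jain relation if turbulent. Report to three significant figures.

Re = VD/ν = 1.990·0.465/2.25×10^-6 = 4.11×10^5
Re > 4000 → turbulent; ε/D = 9.03×10^-5
Swamee-Jain: f = 0.01470

Re ≈ 4.11×10^5; turbulent; f ≈ 0.0147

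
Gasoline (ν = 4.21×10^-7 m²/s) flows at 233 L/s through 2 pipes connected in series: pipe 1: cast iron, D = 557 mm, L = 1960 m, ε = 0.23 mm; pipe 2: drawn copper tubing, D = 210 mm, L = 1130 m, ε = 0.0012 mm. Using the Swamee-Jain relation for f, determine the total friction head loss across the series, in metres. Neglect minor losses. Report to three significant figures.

Pipe 1: V = 0.9562 m/s, Re = 1.27×10^6, ε/D = 4.13×10^-4, f = 0.01656, h_1 = f(L/D)V²/2g = 2.715 m
Pipe 2: V = 6.727 m/s, Re = 3.36×10^6, ε/D = 5.71×10^-6, f = 0.009862, h_2 = f(L/D)V²/2g = 122.4 m
Series → Q common, losses add: H = Σh = 125.1 m

H ≈ 125 m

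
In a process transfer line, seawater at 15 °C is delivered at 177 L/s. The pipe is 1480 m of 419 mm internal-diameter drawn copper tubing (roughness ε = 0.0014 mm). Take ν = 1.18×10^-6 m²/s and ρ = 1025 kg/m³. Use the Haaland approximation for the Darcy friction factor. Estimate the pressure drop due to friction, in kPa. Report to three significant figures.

Δp ≈ 39.7 kPa

V = 4Q/(πD²) = 4·0.177/(π·0.419²) = 1.284 m/s
Re = VD/ν = 1.284·0.419/1.18×10^-6 = 4.56×10^5 → turbulent
ε/D = 0.0014/419 = 3.34×10^-6
Haaland: f = 0.01332
h_f = f(L/D)V²/(2g) = 0.01332·(1480/0.419)·1.284²/(2·9.81) = 3.950 m
Δp = ρg·h_f = 1025·9.81·3.950 = 39.72 kPa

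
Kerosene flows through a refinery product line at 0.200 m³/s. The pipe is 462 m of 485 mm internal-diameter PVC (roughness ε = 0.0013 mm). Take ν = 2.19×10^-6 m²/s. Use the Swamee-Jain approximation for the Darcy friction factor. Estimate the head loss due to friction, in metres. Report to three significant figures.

V = 4Q/(πD²) = 4·0.200/(π·0.485²) = 1.083 m/s
Re = VD/ν = 1.083·0.485/2.19×10^-6 = 2.40×10^5 → turbulent
ε/D = 0.0013/485 = 2.68×10^-6
Swamee-Jain: f = 0.01503
h_f = f(L/D)V²/(2g) = 0.01503·(462/0.485)·1.083²/(2·9.81) = 0.8549 m

h_f ≈ 0.855 m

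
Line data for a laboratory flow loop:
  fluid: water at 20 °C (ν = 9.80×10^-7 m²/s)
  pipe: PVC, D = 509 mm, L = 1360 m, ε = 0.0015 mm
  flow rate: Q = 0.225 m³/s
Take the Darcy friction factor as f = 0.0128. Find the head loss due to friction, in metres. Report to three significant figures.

V = 4Q/(πD²) = 4·0.225/(π·0.509²) = 1.106 m/s
h_f = f(L/D)V²/(2g) = 0.01280·(1360/0.509)·1.106²/(2·9.81) = 2.131 m

h_f ≈ 2.13 m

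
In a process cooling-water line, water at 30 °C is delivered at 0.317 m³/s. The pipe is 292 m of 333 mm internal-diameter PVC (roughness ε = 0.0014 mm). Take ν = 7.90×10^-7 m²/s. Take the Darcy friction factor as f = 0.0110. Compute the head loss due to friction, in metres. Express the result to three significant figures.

h_f ≈ 6.51 m

V = 4Q/(πD²) = 4·0.317/(π·0.333²) = 3.640 m/s
h_f = f(L/D)V²/(2g) = 0.01100·(292/0.333)·3.640²/(2·9.81) = 6.513 m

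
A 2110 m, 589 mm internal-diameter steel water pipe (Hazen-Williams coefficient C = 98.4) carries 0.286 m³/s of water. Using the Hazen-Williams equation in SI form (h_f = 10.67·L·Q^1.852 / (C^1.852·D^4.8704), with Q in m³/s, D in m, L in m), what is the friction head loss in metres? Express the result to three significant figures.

h_f ≈ 5.95 m

h_f = 10.67·2110·0.286^1.852 / (98.4^1.852·0.589^4.8704) = 5.946 m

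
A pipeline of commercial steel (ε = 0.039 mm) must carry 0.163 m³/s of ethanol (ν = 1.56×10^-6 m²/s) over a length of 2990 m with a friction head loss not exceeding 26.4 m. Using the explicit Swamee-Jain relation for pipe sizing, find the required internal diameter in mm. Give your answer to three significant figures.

Swamee-Jain (Type III): D = 0.66·[ε^1.25·(LQ²/(gh_f))^4.75 + ν·Q^9.4·(L/(gh_f))^5.2]^0.04
LQ²/(gh_f) = 0.3067; L/(gh_f) = 11.55
Term 1 = ε^1.25·(…)^4.75 = 1.12×10^-8; Term 2 = ν·Q^9.4·(…)^5.2 = 2.05×10^-8
D = 0.66·(1.12×10^-8 + 2.05×10^-8)^0.04 = 0.3308 m = 331 mm
Check: V = 1.90 m/s, Re = 4.02×10^5, f = 0.01504, h_f = 24.9 m ≈ 26.4 m ✓

D ≈ 331 mm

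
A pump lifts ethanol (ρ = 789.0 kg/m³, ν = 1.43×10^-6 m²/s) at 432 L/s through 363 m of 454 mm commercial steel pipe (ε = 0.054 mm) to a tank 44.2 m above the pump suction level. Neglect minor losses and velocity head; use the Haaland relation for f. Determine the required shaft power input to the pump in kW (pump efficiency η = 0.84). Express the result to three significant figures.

P_shaft ≈ 192 kW

V = 4Q/(πD²) = 2.669 m/s; Re = 8.47×10^5; ε/D = 1.19×10^-4; f = 0.01377
h_f = f(L/D)V²/2g = 3.997 m
Total head H = z + h_f = 44.2 + 3.997 = 48.20 m
P_hyd = ρgQH = 789.0·9.81·0.432·48.20 = 161.2 kW
P_shaft = P_hyd/η = 161.2/0.84 = 191.9 kW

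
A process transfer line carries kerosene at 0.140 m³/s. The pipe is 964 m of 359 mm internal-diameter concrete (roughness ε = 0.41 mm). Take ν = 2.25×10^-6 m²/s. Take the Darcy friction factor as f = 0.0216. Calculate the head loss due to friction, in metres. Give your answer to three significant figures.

V = 4Q/(πD²) = 4·0.140/(π·0.359²) = 1.383 m/s
h_f = f(L/D)V²/(2g) = 0.02160·(964/0.359)·1.383²/(2·9.81) = 5.655 m

h_f ≈ 5.66 m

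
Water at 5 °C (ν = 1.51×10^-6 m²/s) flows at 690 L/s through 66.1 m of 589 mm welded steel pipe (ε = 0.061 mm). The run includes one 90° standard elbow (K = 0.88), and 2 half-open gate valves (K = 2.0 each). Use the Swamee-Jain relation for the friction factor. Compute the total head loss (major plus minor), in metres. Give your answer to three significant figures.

H_L ≈ 2.09 m

V = 4Q/(πD²) = 2.532 m/s; V²/2g = 0.3269 m
Re = 9.88×10^5, ε/D = 1.04×10^-4 → f = 0.01357 (Swamee-Jain)
Major: h_f = f(L/D)·V²/2g = 0.01357·112.2·0.3269 = 0.4979 m
Minor: ΣK = 4.88; h_m = ΣK·V²/2g = 1.595 m
Total H_L = 0.4979 + 1.595 = 2.093 m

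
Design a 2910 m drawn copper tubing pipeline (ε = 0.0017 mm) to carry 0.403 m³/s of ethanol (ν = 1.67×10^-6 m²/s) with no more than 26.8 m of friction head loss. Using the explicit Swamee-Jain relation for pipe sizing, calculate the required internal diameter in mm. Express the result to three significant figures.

D ≈ 454 mm

Swamee-Jain (Type III): D = 0.66·[ε^1.25·(LQ²/(gh_f))^4.75 + ν·Q^9.4·(L/(gh_f))^5.2]^0.04
LQ²/(gh_f) = 1.798; L/(gh_f) = 11.07
Term 1 = ε^1.25·(…)^4.75 = 9.95×10^-7; Term 2 = ν·Q^9.4·(…)^5.2 = 8.75×10^-5
D = 0.66·(9.95×10^-7 + 8.75×10^-5)^0.04 = 0.4544 m = 454 mm
Check: V = 2.49 m/s, Re = 6.76×10^5, f = 0.01248, h_f = 25.2 m ≈ 26.8 m ✓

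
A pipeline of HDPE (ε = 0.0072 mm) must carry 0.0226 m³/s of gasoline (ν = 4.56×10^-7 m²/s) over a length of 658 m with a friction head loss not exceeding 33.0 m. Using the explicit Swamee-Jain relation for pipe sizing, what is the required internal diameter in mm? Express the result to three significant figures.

Swamee-Jain (Type III): D = 0.66·[ε^1.25·(LQ²/(gh_f))^4.75 + ν·Q^9.4·(L/(gh_f))^5.2]^0.04
LQ²/(gh_f) = 0.001038; L/(gh_f) = 2.033
Term 1 = ε^1.25·(…)^4.75 = 2.51×10^-21; Term 2 = ν·Q^9.4·(…)^5.2 = 6.16×10^-21
D = 0.66·(2.51×10^-21 + 6.16×10^-21)^0.04 = 0.1040 m = 104 mm
Check: V = 2.66 m/s, Re = 6.07×10^5, f = 0.01375, h_f = 31.4 m ≈ 33.0 m ✓

D ≈ 104 mm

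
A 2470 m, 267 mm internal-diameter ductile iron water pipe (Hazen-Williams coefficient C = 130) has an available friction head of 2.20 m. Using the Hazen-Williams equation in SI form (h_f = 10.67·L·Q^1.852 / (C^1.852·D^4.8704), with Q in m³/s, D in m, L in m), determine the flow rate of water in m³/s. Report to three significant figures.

Rearranging: Q = [h_f·C^1.852·D^4.8704 / (10.67·L)]^(1/1.852)
Q = [2.20·130^1.852·0.267^4.8704 / (10.67·2470)]^0.540 = 0.02533 m³/s

Q ≈ 0.0253 m³/s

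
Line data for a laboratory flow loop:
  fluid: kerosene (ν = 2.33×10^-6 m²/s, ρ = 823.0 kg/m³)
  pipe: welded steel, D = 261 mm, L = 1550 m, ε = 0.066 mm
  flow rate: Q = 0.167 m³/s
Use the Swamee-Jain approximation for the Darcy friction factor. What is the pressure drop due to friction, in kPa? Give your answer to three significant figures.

Δp ≈ 392 kPa

V = 4Q/(πD²) = 4·0.167/(π·0.261²) = 3.121 m/s
Re = VD/ν = 3.121·0.261/2.33×10^-6 = 3.50×10^5 → turbulent
ε/D = 0.066/261 = 2.53×10^-4
Swamee-Jain: f = 0.01647
h_f = f(L/D)V²/(2g) = 0.01647·(1550/0.261)·3.121²/(2·9.81) = 48.58 m
Δp = ρg·h_f = 823.0·9.81·48.58 = 392.2 kPa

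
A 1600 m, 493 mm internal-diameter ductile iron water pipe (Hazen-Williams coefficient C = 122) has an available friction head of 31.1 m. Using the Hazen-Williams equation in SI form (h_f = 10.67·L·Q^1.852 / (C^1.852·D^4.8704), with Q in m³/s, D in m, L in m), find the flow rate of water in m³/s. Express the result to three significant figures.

Q ≈ 0.630 m³/s

Rearranging: Q = [h_f·C^1.852·D^4.8704 / (10.67·L)]^(1/1.852)
Q = [31.1·122^1.852·0.493^4.8704 / (10.67·1600)]^0.540 = 0.6301 m³/s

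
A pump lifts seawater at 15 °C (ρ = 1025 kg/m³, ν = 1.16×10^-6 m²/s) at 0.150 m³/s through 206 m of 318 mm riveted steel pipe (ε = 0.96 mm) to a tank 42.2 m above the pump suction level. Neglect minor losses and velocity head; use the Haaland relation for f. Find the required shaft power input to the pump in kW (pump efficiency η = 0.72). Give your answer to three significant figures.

V = 4Q/(πD²) = 1.889 m/s; Re = 5.18×10^5; ε/D = 0.00302; f = 0.02650
h_f = f(L/D)V²/2g = 3.121 m
Total head H = z + h_f = 42.2 + 3.121 = 45.32 m
P_hyd = ρgQH = 1025·9.81·0.150·45.32 = 68.36 kW
P_shaft = P_hyd/η = 68.36/0.72 = 94.94 kW

P_shaft ≈ 94.9 kW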